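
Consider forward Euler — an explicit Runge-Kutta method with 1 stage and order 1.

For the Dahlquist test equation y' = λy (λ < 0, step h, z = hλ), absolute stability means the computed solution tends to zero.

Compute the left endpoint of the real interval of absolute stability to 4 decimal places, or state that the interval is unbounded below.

left endpoint -2.0000.

Set f=λy, z=hλ:
  order 1, 1-stage ⇒ R(z)=1+z
  (e.g. R(-0.41)=0.59000, |R|=0.59000)

Solve |R(x)|<1 on ℝ⁻.
x=-0.41: |R|=0.5900
|R(-2.37)|=1.3700 |R(-1.24)|=0.2400 |R(-1.06)|=0.0600
Bisect:
  x_lo=-2.3795 |R|=1.3795  x_hi=-0.2735 |R|=0.7265
  mid=-1.32647 |R|=0.32647 →hi
  mid=-1.85298 |R|=0.85298 →hi
  mid=-2.11623 |R|=1.11623 →lo
  mid=-1.98461 |R|=0.98461 →hi
  mid=-2.05042 |R|=1.05042 →lo
  mid=-2.01751 |R|=1.01751 →lo
  mid=-2.00106 |R|=1.00106 →lo
  ...
  [-2.00003,-1.99990] ⇒ x*=-2.0000
So |R|<1 on (-2.0000, 0).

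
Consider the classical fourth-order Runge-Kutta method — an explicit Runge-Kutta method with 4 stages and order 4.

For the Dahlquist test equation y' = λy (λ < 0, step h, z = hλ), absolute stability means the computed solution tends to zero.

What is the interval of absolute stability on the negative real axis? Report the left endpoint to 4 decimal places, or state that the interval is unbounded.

Set f=λy, z=hλ:
  order 4, 4-stage ⇒ R(z)=1+z+z^2/2+z^3/6+z^4/24
  (e.g. R(-1.39)=0.28399, |R|=0.28399)

Boundary: |R(x)|=1, x<0.
x=-1.39: |R|=0.2840
|R(-3.08)|=1.5432 |R(-2.24)|=0.4446 |R(-1.4)|=0.2827
Bisect:
  x_lo=-3.5380 |R|=2.8682  x_hi=-0.3265 |R|=0.7215
  mid=-1.93224 |R|=0.31299 →hi
  mid=-2.73511 |R|=0.92694 →hi
  mid=-3.13655 |R|=1.67227 →lo
  mid=-2.93583 |R|=1.25172 →lo
  mid=-2.83547 |R|=1.07833 →lo
  mid=-2.78529 |R|=1.00000 →hi
  mid=-2.81038 |R|=1.03849 →lo
  mid=-2.79784 |R|=1.01908 →lo
  ...
  [-2.78549,-2.78529] ⇒ x*=-2.7853
So |R|<1 on (-2.7853, 0).

z∈(-2.7853,0).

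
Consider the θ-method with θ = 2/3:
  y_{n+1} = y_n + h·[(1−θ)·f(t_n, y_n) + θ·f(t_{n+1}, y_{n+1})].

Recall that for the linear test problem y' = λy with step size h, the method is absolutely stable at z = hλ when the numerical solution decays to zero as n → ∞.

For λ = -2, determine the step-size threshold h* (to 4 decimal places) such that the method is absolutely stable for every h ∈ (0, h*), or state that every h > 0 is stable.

unbounded; (−∞, 0). Any h>0 works for λ=-2.

With y'=λy (z=hλ):
  y_{n+1} = y_n + z·[1/3·y_n + 2/3·y_{n+1}] ⇒ (1 − 2/3z)y_{n+1} = (1 + 1/3z)y_n
  R(z) = (1 + 1/3z)/(1 − 2/3z).

Solve |R(x)|<1 on ℝ⁻.
x=-0.54: |R|=0.6029
x=-2: |R|=0.1429
x=-10: |R|=0.3043
x=-100: |R|=0.4778
θ=2/3≥1/2 ⇒ |1+1/3x|<|1−2/3x| ∀x<0 ⇒ unbounded interval.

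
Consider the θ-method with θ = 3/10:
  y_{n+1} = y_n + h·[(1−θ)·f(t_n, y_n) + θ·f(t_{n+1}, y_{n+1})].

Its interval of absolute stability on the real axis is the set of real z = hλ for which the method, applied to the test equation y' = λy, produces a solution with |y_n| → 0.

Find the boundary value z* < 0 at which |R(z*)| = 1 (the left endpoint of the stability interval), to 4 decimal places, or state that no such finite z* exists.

left endpoint -5.0000.

On y'=λy, z=hλ:
  y_{n+1} = y_n + z·[7/10·y_n + 3/10·y_{n+1}] ⇒ (1 − 3/10z)y_{n+1} = (1 + 7/10z)y_n
  R(z) = (1 + 7/10z)/(1 − 3/10z).

Need |R(x)|<1, x<0.
x=-0.55: |R|=0.5279
R=−1: 1+7/10x = −1+3/10x ⇒ -2/5x=2 ⇒ x=2/(-2/5)=-5.0000
Confirm numerically:
  x=-4.747: |R|=0.95825 <1
  x=-2.894: |R|=0.54908 <1
  x=-2.798: |R|=0.52115 <1
  x=-5.252: |R|=1.03914 >1
  x=-5.033: |R|=1.00526 >1
So |R|<1 on (-5.0000, 0).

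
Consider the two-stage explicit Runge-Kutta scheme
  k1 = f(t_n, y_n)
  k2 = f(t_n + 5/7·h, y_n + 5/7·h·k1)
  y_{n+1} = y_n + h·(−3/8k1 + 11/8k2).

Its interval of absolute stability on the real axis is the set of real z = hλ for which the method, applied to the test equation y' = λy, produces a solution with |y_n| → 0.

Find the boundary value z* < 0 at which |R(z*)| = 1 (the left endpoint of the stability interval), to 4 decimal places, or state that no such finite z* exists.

With y'=λy (z=hλ):
  k1=λy_n ⇒ h·k1=z·y_n;  k2=λ(1+5/7z)y_n ⇒ h·k2=z(1+5/7z)y_n
  y_{n+1}/y_n = 1 − 3/8z + 11/8z(1+5/7z) = 1 + z + 55/56z²
  ⇒ R(z) = 1 + z + 55/56z².

Boundary: |R(x)|=1, x<0.
x=-0.6: |R|=0.7536
R=1: x+55/56x²=0 ⇒ x=−56/55=-1.0182; min R=1−1/(4·55/56)=0.7455>−1
Confirm numerically:
  x=-0.782: |R|=0.81860 <1
  x=-0.618: |R|=0.75710 <1
  x=-0.564: |R|=0.74842 <1
  x=-0.466: |R|=0.74728 <1
  x=-1.419: |R|=1.55860 >1
  x=-1.363: |R|=1.46159 >1
So |R|<1 on (-1.0182, 0).

z* = -1.0182.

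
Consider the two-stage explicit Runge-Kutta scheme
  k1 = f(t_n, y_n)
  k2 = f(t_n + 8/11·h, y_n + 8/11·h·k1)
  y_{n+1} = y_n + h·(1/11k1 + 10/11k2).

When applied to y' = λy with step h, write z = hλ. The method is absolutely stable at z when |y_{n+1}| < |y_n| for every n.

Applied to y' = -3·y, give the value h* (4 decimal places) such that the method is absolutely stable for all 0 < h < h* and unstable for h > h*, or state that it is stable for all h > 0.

(-1.5125,0); λ=-3 ⇒ h* = (121/80)/3 = 0.5042.

Set f=λy, z=hλ:
  k1=λy_n ⇒ h·k1=z·y_n;  k2=λ(1+8/11z)y_n ⇒ h·k2=z(1+8/11z)y_n
  y_{n+1}/y_n = 1 + 1/11z + 10/11z(1+8/11z) = 1 + z + 80/121z²
  R(z) = 1 + z + 80/121z².

Boundary: |R(x)|=1, x<0.
x=-0.77: |R|=0.6220
R=1: x+80/121x²=0 ⇒ x=−121/80=-1.5125; min R=1−1/(4·80/121)=0.6219>−1
Confirm numerically:
  x=-1.372: |R|=0.87255 <1
  x=-0.927: |R|=0.64115 <1
  x=-0.671: |R|=0.62668 <1
  x=-1.943: |R|=1.55303 >1
  x=-1.886: |R|=1.46573 >1
  x=-1.786: |R|=1.32296 >1
So |R|<1 on (-1.5125, 0).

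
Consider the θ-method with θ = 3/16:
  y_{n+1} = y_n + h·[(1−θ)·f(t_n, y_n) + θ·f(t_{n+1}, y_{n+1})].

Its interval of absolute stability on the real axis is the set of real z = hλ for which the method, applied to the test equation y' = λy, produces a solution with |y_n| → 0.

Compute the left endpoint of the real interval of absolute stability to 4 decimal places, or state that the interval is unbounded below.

left endpoint -3.2000.

Test eqn y'=λy, z=hλ:
  y_{n+1} = y_n + z·[13/16·y_n + 3/16·y_{n+1}] ⇒ (1 − 3/16z)y_{n+1} = (1 + 13/16z)y_n
  ⇒ R(z) = (1 + 13/16z)/(1 − 3/16z).

Solve |R(x)|<1 on ℝ⁻.
x=-1.33: |R|=0.0645
R=−1: 1+13/16x = −1+3/16x ⇒ -5/8x=2 ⇒ x=2/(-5/8)=-3.2000
Confirm numerically:
  x=-2.239: |R|=0.57697 <1
  x=-2.211: |R|=0.56303 <1
  x=-1.544: |R|=0.19736 <1
  x=-1.342: |R|=0.07221 <1
  x=-3.708: |R|=1.18729 >1
  x=-3.642: |R|=1.16415 >1
  x=-3.529: |R|=1.12374 >1
Stable set (-3.2000, 0).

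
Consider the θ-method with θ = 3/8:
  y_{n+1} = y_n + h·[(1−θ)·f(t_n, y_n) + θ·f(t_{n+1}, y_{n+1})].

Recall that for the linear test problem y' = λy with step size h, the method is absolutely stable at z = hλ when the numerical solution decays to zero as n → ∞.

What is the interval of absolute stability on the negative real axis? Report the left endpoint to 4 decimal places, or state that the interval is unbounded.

(-8.0000, 0).

On y'=λy, z=hλ:
  y_{n+1} = y_n + z·[5/8·y_n + 3/8·y_{n+1}] ⇒ (1 − 3/8z)y_{n+1} = (1 + 5/8z)y_n
  ⇒ R(z) = (1 + 5/8z)/(1 − 3/8z).

Need |R(x)|<1, x<0.
x=-1.09: |R|=0.2263
R=−1: 1+5/8x = −1+3/8x ⇒ -1/4x=2 ⇒ x=2/(-1/4)=-8.0000
Confirm numerically:
  x=-6.691: |R|=0.90674 <1
  x=-6.223: |R|=0.86674 <1
  x=-3.520: |R|=0.51724 <1
  x=-8.208: |R|=1.01275 >1
  x=-8.031: |R|=1.00193 >1
So |R|<1 on (-8.0000, 0).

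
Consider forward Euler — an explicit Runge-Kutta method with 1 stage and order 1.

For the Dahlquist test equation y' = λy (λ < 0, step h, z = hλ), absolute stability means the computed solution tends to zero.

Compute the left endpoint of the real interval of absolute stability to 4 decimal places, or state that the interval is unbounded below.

left endpoint -2.0000.

Set f=λy, z=hλ:
  order 1, 1-stage ⇒ R(z)=1+z
  (e.g. R(-1.39)=-0.39000, |R|=0.39000)

Solve |R(x)|<1 on ℝ⁻.
x=-1.39: |R|=0.3900
|R(-2.35)|=1.3500 |R(-1.93)|=0.9300 |R(-0.58)|=0.4200
Bisect:
  x_lo=-2.4510 |R|=1.4510  x_hi=-0.0630 |R|=0.9370
  mid=-1.25702 |R|=0.25702 →hi
  mid=-1.85402 |R|=0.85402 →hi
  mid=-2.15252 |R|=1.15252 →lo
  mid=-2.00327 |R|=1.00327 →lo
  mid=-1.92864 |R|=0.92864 →hi
  mid=-1.96596 |R|=0.96596 →hi
  mid=-1.98461 |R|=0.98461 →hi
  mid=-1.99394 |R|=0.99394 →hi
  mid=-1.99860 |R|=0.99860 →hi
  mid=-2.00094 |R|=1.00094 →lo
  ...
  [-2.00006,-1.99992] ⇒ x*=-2.0000
Interval (-2.0000, 0).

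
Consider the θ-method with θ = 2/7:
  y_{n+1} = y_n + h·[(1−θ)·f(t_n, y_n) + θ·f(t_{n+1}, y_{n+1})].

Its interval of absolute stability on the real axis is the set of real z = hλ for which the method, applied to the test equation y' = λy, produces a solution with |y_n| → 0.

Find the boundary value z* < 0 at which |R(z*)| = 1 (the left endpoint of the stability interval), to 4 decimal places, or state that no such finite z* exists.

With y'=λy (z=hλ):
  y_{n+1} = y_n + z·[5/7·y_n + 2/7·y_{n+1}] ⇒ (1 − 2/7z)y_{n+1} = (1 + 5/7z)y_n
  ⇒ R(z) = (1 + 5/7z)/(1 − 2/7z).

Solve |R(x)|<1 on ℝ⁻.
x=-0.71: |R|=0.4097
R=−1: 1+5/7x = −1+2/7x ⇒ -3/7x=2 ⇒ x=2/(-3/7)=-4.6667
Confirm numerically:
  x=-4.304: |R|=0.93029 <1
  x=-2.569: |R|=0.48155 <1
  x=-1.978: |R|=0.26378 <1
  x=-5.196: |R|=1.09131 >1
  x=-4.973: |R|=1.05423 >1
  x=-4.764: |R|=1.01767 >1
Interval (-4.6667, 0).

left endpoint -4.6667.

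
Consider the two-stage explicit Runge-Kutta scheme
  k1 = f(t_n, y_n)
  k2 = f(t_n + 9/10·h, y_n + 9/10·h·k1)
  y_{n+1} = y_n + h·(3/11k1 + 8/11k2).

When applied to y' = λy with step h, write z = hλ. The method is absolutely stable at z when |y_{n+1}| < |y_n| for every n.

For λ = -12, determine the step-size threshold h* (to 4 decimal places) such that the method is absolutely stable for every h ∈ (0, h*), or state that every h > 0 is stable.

(-1.5278,0); λ=-12 ⇒ h* = (55/36)/12 = 0.1273.

Test eqn y'=λy, z=hλ:
  k1=λy_n ⇒ h·k1=z·y_n;  k2=λ(1+9/10z)y_n ⇒ h·k2=z(1+9/10z)y_n
  y_{n+1}/y_n = 1 + 3/11z + 8/11z(1+9/10z) = 1 + z + 36/55z²
  so R(z) = 1 + z + 36/55z².

Solve |R(x)|<1 on ℝ⁻.
x=-1.49: |R|=0.9632
R=1: x+36/55x²=0 ⇒ x=−55/36=-1.5278; min R=1−1/(4·36/55)=0.6181>−1
Confirm numerically:
  x=-1.286: |R|=0.79648 <1
  x=-0.927: |R|=0.63547 <1
  x=-0.675: |R|=0.62323 <1
  x=-2.117: |R|=1.81647 >1
  x=-1.887: |R|=1.44369 >1
  x=-1.852: |R|=1.39303 >1
Stable set (-1.5278, 0).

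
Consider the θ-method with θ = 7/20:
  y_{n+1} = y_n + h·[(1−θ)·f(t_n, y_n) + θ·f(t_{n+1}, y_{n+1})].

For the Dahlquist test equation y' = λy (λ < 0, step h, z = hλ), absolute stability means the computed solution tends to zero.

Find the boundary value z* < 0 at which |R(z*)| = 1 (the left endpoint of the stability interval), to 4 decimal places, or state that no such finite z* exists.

z* = -6.6667.

With y'=λy (z=hλ):
  y_{n+1} = y_n + z·[13/20·y_n + 7/20·y_{n+1}] ⇒ (1 − 7/20z)y_{n+1} = (1 + 13/20z)y_n
  R(z) = (1 + 13/20z)/(1 − 7/20z).

Find x<0 with |R(x)|<1.
x=-0.91: |R|=0.3098
R=−1: 1+13/20x = −1+7/20x ⇒ -3/10x=2 ⇒ x=2/(-3/10)=-6.6667
Confirm numerically:
  x=-6.509: |R|=0.98557 <1
  x=-4.412: |R|=0.73414 <1
  x=-4.405: |R|=0.73306 <1
  x=-2.907: |R|=0.44093 <1
  x=-7.080: |R|=1.03565 >1
  x=-6.763: |R|=1.00858 >1
Interval (-6.6667, 0).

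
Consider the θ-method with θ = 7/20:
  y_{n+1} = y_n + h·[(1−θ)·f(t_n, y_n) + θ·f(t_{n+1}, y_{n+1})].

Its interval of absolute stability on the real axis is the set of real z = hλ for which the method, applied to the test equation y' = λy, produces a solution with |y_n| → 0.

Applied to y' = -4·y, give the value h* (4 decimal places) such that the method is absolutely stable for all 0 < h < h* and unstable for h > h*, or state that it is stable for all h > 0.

Set f=λy, z=hλ:
  y_{n+1} = y_n + z·[13/20·y_n + 7/20·y_{n+1}] ⇒ (1 − 7/20z)y_{n+1} = (1 + 13/20z)y_n
  Hence R(z) = (1 + 13/20z)/(1 − 7/20z).

Need |R(x)|<1, x<0.
x=-1.03: |R|=0.2429
R=−1: 1+13/20x = −1+7/20x ⇒ -3/10x=2 ⇒ x=2/(-3/10)=-6.6667
Confirm numerically:
  x=-6.408: |R|=0.97607 <1
  x=-6.012: |R|=0.93673 <1
  x=-2.956: |R|=0.45287 <1
  x=-7.248: |R|=1.04931 >1
  x=-6.818: |R|=1.01341 >1
  x=-6.812: |R|=1.01288 >1
Interval (-6.6667, 0).

(-6.6667,0); λ=-4 ⇒ h* = (20/3)/4 = 1.6667.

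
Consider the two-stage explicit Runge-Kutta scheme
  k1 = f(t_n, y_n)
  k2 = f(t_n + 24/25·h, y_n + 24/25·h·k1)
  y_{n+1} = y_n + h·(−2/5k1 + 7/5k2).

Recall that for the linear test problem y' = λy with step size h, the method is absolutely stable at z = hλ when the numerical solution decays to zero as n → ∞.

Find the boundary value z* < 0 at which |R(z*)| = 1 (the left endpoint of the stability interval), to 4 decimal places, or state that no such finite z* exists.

z* = -0.7440.

Test eqn y'=λy, z=hλ:
  k1=λy_n ⇒ h·k1=z·y_n;  k2=λ(1+24/25z)y_n ⇒ h·k2=z(1+24/25z)y_n
  y_{n+1}/y_n = 1 − 2/5z + 7/5z(1+24/25z) = 1 + z + 168/125z²
  ⇒ R(z) = 1 + z + 168/125z².

Need |R(x)|<1, x<0.
x=-0.44: |R|=0.8202
R=1: x+168/125x²=0 ⇒ x=−125/168=-0.7440; min R=1−1/(4·168/125)=0.8140>−1
Confirm numerically:
  x=-0.708: |R|=0.96570 <1
  x=-0.640: |R|=0.91050 <1
  x=-0.379: |R|=0.81405 <1
  x=-0.344: |R|=0.81504 <1
  x=-1.155: |R|=1.63793 >1
  x=-0.971: |R|=1.29618 >1
Stable set (-0.7440, 0).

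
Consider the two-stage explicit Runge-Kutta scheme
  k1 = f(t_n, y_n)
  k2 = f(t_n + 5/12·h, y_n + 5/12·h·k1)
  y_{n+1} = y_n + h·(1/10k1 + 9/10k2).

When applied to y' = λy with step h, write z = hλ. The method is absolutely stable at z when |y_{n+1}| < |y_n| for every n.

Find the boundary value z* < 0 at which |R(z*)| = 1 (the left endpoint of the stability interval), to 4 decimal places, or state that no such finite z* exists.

Set f=λy, z=hλ:
  k1=λy_n ⇒ h·k1=z·y_n;  k2=λ(1+5/12z)y_n ⇒ h·k2=z(1+5/12z)y_n
  y_{n+1}/y_n = 1 + 1/10z + 9/10z(1+5/12z) = 1 + z + 3/8z²
  R(z) = 1 + z + 3/8z².

Find x<0 with |R(x)|<1.
x=-1.6: |R|=0.3600
R=1: x+3/8x²=0 ⇒ x=−8/3=-2.6667; min R=1−1/(4·3/8)=0.3333>−1
Confirm numerically:
  x=-2.532: |R|=0.87213 <1
  x=-2.173: |R|=0.59772 <1
  x=-2.052: |R|=0.52701 <1
  x=-1.694: |R|=0.38211 <1
  x=-3.086: |R|=1.48527 >1
  x=-2.782: |R|=1.12032 >1
Stable set (-2.6667, 0).

z* = -2.6667.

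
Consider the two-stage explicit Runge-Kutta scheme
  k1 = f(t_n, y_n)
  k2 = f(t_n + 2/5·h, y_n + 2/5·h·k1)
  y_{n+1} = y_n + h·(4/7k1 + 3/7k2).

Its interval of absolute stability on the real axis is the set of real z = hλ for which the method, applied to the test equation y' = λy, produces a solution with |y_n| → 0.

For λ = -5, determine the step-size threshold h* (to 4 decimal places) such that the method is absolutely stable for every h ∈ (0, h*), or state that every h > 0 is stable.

Test eqn y'=λy, z=hλ:
  k1=λy_n ⇒ h·k1=z·y_n;  k2=λ(1+2/5z)y_n ⇒ h·k2=z(1+2/5z)y_n
  y_{n+1}/y_n = 1 + 4/7z + 3/7z(1+2/5z) = 1 + z + 6/35z²
  so R(z) = 1 + z + 6/35z².

Find x<0 with |R(x)|<1.
x=-0.86: |R|=0.2668
R=1: x+6/35x²=0 ⇒ x=−35/6=-5.8333; min R=1−1/(4·6/35)=-0.4583>−1
Confirm numerically:
  x=-5.442: |R|=0.63492 <1
  x=-4.488: |R|=0.03506 <1
  x=-3.775: |R|=0.33204 <1
  x=-2.675: |R|=0.44832 <1
  x=-6.184: |R|=1.37175 >1
  x=-6.025: |R|=1.19796 >1
Stable set (-5.8333, 0).

(-5.8333,0); λ=-5 ⇒ h* = (35/6)/5 = 1.1667.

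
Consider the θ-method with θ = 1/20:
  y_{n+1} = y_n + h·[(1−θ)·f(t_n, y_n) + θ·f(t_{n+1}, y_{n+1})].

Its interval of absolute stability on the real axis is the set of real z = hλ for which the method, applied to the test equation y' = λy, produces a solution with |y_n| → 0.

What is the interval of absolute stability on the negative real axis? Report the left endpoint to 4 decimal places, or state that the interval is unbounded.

(-2.2222, 0).

Set f=λy, z=hλ:
  y_{n+1} = y_n + z·[19/20·y_n + 1/20·y_{n+1}] ⇒ (1 − 1/20z)y_{n+1} = (1 + 19/20z)y_n
  ⇒ R(z) = (1 + 19/20z)/(1 − 1/20z).

Find x<0 with |R(x)|<1.
x=-1.14: |R|=0.0785
R=−1: 1+19/20x = −1+1/20x ⇒ -9/10x=2 ⇒ x=2/(-9/10)=-2.2222
Confirm numerically:
  x=-1.738: |R|=0.59904 <1
  x=-1.210: |R|=0.14097 <1
  x=-1.200: |R|=0.13208 <1
  x=-1.180: |R|=0.11426 <1
  x=-2.436: |R|=1.17151 >1
  x=-2.356: |R|=1.10771 >1
Stable set (-2.2222, 0).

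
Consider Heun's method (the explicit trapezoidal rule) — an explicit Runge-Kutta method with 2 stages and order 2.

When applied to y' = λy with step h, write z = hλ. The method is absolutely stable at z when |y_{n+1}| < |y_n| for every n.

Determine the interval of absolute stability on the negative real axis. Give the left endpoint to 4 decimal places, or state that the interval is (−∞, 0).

Set f=λy, z=hλ:
  order 2, 2-stage ⇒ R(z)=1+z+z^2/2
  (e.g. R(-1.22)=0.52420, |R|=0.52420)

Boundary: |R(x)|=1, x<0.
x=-1.22: |R|=0.5242
|R(-2.33)|=1.3845 |R(-1.94)|=0.9418 |R(-1.61)|=0.6861
Bisect:
  x_lo=-2.4649 |R|=1.5729  x_hi=-0.3084 |R|=0.7391
  mid=-1.38665 |R|=0.57475 →hi
  mid=-1.92576 |R|=0.92852 →hi
  mid=-2.19532 |R|=1.21440 →lo
  mid=-2.06054 |R|=1.06238 →lo
  mid=-1.99315 |R|=0.99318 →hi
  mid=-2.02685 |R|=1.02721 →lo
  mid=-2.01000 |R|=1.01005 →lo
  ...
  [-2.00013,-2.00000] ⇒ x*=-2.0000
Interval (-2.0000, 0).

(-2.0000, 0).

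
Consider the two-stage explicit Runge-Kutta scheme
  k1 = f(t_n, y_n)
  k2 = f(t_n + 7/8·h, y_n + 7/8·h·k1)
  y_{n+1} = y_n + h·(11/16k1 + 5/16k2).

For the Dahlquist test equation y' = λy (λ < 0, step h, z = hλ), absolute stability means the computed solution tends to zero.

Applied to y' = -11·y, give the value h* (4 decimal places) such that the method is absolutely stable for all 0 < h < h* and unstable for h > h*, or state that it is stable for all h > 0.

(-3.6571,0); λ=-11 ⇒ h* = (128/35)/11 = 0.3325.

Set f=λy, z=hλ:
  k1=λy_n ⇒ h·k1=z·y_n;  k2=λ(1+7/8z)y_n ⇒ h·k2=z(1+7/8z)y_n
  y_{n+1}/y_n = 1 + 11/16z + 5/16z(1+7/8z) = 1 + z + 35/128z²
  R(z) = 1 + z + 35/128z².

Find x<0 with |R(x)|<1.
x=-1.51: |R|=0.1135
R=1: x+35/128x²=0 ⇒ x=−128/35=-3.6571; min R=1−1/(4·35/128)=0.0857>−1
Confirm numerically:
  x=-3.472: |R|=0.82423 <1
  x=-3.283: |R|=0.66413 <1
  x=-2.746: |R|=0.31586 <1
  x=-1.491: |R|=0.11687 <1
  x=-4.173: |R|=1.58862 >1
  x=-4.043: |R|=1.42657 >1
Interval (-3.6571, 0).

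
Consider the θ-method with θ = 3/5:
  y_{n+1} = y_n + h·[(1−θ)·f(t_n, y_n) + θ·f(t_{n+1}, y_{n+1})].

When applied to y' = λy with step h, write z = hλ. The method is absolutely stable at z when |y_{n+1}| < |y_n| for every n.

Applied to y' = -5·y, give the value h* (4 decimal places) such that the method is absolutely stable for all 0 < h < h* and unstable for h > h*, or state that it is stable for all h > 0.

Test eqn y'=λy, z=hλ:
  y_{n+1} = y_n + z·[2/5·y_n + 3/5·y_{n+1}] ⇒ (1 − 3/5z)y_{n+1} = (1 + 2/5z)y_n
  Hence R(z) = (1 + 2/5z)/(1 − 3/5z).

Need |R(x)|<1, x<0.
x=-1.58: |R|=0.1889
x=-2: |R|=0.0909
x=-10: |R|=0.4286
x=-100: |R|=0.6393
θ=3/5≥1/2 ⇒ |1+2/5x|<|1−3/5x| ∀x<0 ⇒ interval (−∞,0).

unbounded; (−∞, 0). Any h>0 works for λ=-5.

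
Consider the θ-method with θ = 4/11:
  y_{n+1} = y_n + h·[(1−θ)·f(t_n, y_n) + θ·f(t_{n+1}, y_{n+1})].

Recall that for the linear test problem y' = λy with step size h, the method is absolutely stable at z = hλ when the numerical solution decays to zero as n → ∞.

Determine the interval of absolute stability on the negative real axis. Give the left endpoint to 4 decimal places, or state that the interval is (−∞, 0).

z∈(-7.3333,0).

With y'=λy (z=hλ):
  y_{n+1} = y_n + z·[7/11·y_n + 4/11·y_{n+1}] ⇒ (1 − 4/11z)y_{n+1} = (1 + 7/11z)y_n
  R(z) = (1 + 7/11z)/(1 − 4/11z).

Boundary: |R(x)|=1, x<0.
x=-1.23: |R|=0.1501
R=−1: 1+7/11x = −1+4/11x ⇒ -3/11x=2 ⇒ x=2/(-3/11)=-7.3333
Confirm numerically:
  x=-5.989: |R|=0.88463 <1
  x=-4.502: |R|=0.70718 <1
  x=-3.664: |R|=0.57094 <1
  x=-7.553: |R|=1.01599 >1
  x=-7.515: |R|=1.01327 >1
Stable set (-7.3333, 0).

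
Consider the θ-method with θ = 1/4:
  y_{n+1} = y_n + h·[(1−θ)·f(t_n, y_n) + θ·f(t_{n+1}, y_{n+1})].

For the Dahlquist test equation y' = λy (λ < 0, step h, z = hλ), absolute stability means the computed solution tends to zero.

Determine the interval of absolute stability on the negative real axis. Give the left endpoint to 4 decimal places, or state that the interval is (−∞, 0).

z∈(-4.0000,0).

On y'=λy, z=hλ:
  y_{n+1} = y_n + z·[3/4·y_n + 1/4·y_{n+1}] ⇒ (1 − 1/4z)y_{n+1} = (1 + 3/4z)y_n
  Hence R(z) = (1 + 3/4z)/(1 − 1/4z).

Need |R(x)|<1, x<0.
x=-1.45: |R|=0.0642
R=−1: 1+3/4x = −1+1/4x ⇒ -1/2x=2 ⇒ x=2/(-1/2)=-4.0000
Confirm numerically:
  x=-3.068: |R|=0.73628 <1
  x=-2.501: |R|=0.53884 <1
  x=-2.494: |R|=0.53619 <1
  x=-4.511: |R|=1.12008 >1
  x=-4.503: |R|=1.11831 >1
Interval (-4.0000, 0).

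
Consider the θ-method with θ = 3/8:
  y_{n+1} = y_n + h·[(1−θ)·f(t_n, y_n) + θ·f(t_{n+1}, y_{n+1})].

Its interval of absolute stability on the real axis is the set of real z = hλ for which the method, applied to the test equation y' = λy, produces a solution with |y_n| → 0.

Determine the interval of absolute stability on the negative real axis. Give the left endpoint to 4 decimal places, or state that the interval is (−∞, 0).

With y'=λy (z=hλ):
  y_{n+1} = y_n + z·[5/8·y_n + 3/8·y_{n+1}] ⇒ (1 − 3/8z)y_{n+1} = (1 + 5/8z)y_n
  R(z) = (1 + 5/8z)/(1 − 3/8z).

Find x<0 with |R(x)|<1.
x=-1.57: |R|=0.0118
R=−1: 1+5/8x = −1+3/8x ⇒ -1/4x=2 ⇒ x=2/(-1/4)=-8.0000
Confirm numerically:
  x=-7.051: |R|=0.93490 <1
  x=-6.101: |R|=0.85561 <1
  x=-5.955: |R|=0.84187 <1
  x=-8.155: |R|=1.00955 >1
  x=-8.092: |R|=1.00570 >1
Stable set (-8.0000, 0).

(-8.0000, 0).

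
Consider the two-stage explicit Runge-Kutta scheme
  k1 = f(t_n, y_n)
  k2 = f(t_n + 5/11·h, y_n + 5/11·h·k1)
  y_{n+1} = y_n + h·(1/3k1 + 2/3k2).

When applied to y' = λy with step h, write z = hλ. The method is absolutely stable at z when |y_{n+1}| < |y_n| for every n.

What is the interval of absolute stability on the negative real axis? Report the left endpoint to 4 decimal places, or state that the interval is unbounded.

z∈(-3.3000,0).

Set f=λy, z=hλ:
  k1=λy_n ⇒ h·k1=z·y_n;  k2=λ(1+5/11z)y_n ⇒ h·k2=z(1+5/11z)y_n
  y_{n+1}/y_n = 1 + 1/3z + 2/3z(1+5/11z) = 1 + z + 10/33z²
  R(z) = 1 + z + 10/33z².

Need |R(x)|<1, x<0.
x=-0.45: |R|=0.6114
R=1: x+10/33x²=0 ⇒ x=−33/10=-3.3000; min R=1−1/(4·10/33)=0.1750>−1
Confirm numerically:
  x=-2.432: |R|=0.36031 <1
  x=-2.140: |R|=0.24776 <1
  x=-1.810: |R|=0.18276 <1
  x=-1.787: |R|=0.18069 <1
  x=-3.844: |R|=1.63368 >1
  x=-3.360: |R|=1.06109 >1
Stable set (-3.3000, 0).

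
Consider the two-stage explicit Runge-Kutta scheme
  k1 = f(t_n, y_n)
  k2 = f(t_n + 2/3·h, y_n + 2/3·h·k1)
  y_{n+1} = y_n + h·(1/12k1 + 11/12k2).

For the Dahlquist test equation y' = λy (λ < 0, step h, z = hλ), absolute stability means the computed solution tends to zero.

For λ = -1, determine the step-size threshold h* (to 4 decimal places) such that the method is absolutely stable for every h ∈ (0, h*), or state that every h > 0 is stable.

(-1.6364,0); λ=-1 ⇒ h* = (18/11)/1 = 1.6364.

Test eqn y'=λy, z=hλ:
  k1=λy_n ⇒ h·k1=z·y_n;  k2=λ(1+2/3z)y_n ⇒ h·k2=z(1+2/3z)y_n
  y_{n+1}/y_n = 1 + 1/12z + 11/12z(1+2/3z) = 1 + z + 11/18z²
  so R(z) = 1 + z + 11/18z².

Boundary: |R(x)|=1, x<0.
x=-1.62: |R|=0.9838
R=1: x+11/18x²=0 ⇒ x=−18/11=-1.6364; min R=1−1/(4·11/18)=0.5909>−1
Confirm numerically:
  x=-1.136: |R|=0.65264 <1
  x=-1.057: |R|=0.62576 <1
  x=-0.908: |R|=0.59584 <1
  x=-0.819: |R|=0.59091 <1
  x=-2.221: |R|=1.79351 >1
  x=-1.875: |R|=1.27344 >1
  x=-1.763: |R|=1.13644 >1
Stable set (-1.6364, 0).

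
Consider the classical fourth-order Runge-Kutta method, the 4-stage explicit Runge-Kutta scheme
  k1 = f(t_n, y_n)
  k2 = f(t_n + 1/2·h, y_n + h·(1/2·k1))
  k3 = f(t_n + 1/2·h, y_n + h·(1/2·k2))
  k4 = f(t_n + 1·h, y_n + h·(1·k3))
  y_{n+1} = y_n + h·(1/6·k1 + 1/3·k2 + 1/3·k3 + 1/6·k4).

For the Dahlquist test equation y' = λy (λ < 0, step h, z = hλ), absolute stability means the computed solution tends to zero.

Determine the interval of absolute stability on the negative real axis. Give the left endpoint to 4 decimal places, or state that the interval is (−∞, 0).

On y'=λy, z=hλ:
  order 4, 4-stage ⇒ R(z)=1+z+z^2/2+z^3/6+z^4/24
  (e.g. R(-0.36)=0.69772, |R|=0.69772)

Boundary: |R(x)|=1, x<0.
x=-0.36: |R|=0.6977
|R(-1.2)|=0.3184 |R(-0.93)|=0.3996 |R(-0.7)|=0.4978
Bisect:
  x_lo=-3.1890 |R|=1.8001  x_hi=-0.3883 |R|=0.6783
  mid=-1.78867 |R|=0.28373 →hi
  mid=-2.48886 |R|=0.63763 →hi
  mid=-2.83895 |R|=1.08395 →lo
  mid=-2.66390 |R|=0.83188 →hi
  mid=-2.75143 |R|=0.95013 →hi
  mid=-2.79519 |R|=1.01502 →lo
  mid=-2.77331 |R|=0.98208 →hi
  mid=-2.78425 |R|=0.99842 →hi
  ...
  [-2.78544,-2.78527] ⇒ x*=-2.7853
Stable set (-2.7853, 0).

z∈(-2.7853,0).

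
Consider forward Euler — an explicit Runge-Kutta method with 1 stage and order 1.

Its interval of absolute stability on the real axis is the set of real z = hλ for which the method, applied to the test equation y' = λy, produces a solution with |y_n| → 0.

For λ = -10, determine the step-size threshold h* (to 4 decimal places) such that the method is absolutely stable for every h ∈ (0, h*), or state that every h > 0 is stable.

(-2.0000,0); λ=-10 ⇒ h* = 0.2000.

Test eqn y'=λy, z=hλ:
  order 1, 1-stage ⇒ R(z)=1+z
  (e.g. R(-1.59)=-0.59000, |R|=0.59000)

Find x<0 with |R(x)|<1.
x=-1.59: |R|=0.5900
|R(-1.23)|=0.2300 |R(-1.01)|=0.0100 |R(-1)|=0.0000
Bisect:
  x_lo=-2.3449 |R|=1.3449  x_hi=-0.2360 |R|=0.7640
  mid=-1.29043 |R|=0.29043 →hi
  mid=-1.81765 |R|=0.81765 →hi
  mid=-2.08126 |R|=1.08126 →lo
  mid=-1.94945 |R|=0.94945 →hi
  mid=-2.01535 |R|=1.01535 →lo
  mid=-1.98240 |R|=0.98240 →hi
  mid=-1.99888 |R|=0.99888 →hi
  mid=-2.00712 |R|=1.00712 →lo
  ...
  [-2.00004,-1.99991] ⇒ x*=-2.0000
Stable set (-2.0000, 0).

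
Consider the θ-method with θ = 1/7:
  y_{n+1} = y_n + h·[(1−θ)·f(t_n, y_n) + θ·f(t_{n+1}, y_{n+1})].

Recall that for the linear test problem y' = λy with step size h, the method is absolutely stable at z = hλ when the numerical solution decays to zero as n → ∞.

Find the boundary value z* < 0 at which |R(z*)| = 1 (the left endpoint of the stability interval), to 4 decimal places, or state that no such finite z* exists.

On y'=λy, z=hλ:
  y_{n+1} = y_n + z·[6/7·y_n + 1/7·y_{n+1}] ⇒ (1 − 1/7z)y_{n+1} = (1 + 6/7z)y_n
  so R(z) = (1 + 6/7z)/(1 − 1/7z).

Solve |R(x)|<1 on ℝ⁻.
x=-0.9: |R|=0.2025
R=−1: 1+6/7x = −1+1/7x ⇒ -5/7x=2 ⇒ x=2/(-5/7)=-2.8000
Confirm numerically:
  x=-2.731: |R|=0.96455 <1
  x=-2.010: |R|=0.56160 <1
  x=-1.623: |R|=0.31752 <1
  x=-3.399: |R|=1.28801 >1
  x=-2.967: |R|=1.08378 >1
  x=-2.859: |R|=1.02992 >1
So |R|<1 on (-2.8000, 0).

left endpoint -2.8000.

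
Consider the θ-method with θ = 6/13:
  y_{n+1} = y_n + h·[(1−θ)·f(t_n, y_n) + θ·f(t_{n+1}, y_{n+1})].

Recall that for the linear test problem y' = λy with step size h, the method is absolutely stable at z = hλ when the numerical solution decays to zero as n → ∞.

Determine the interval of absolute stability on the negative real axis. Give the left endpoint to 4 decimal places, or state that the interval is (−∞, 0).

(-26.0000, 0).

With y'=λy (z=hλ):
  y_{n+1} = y_n + z·[7/13·y_n + 6/13·y_{n+1}] ⇒ (1 − 6/13z)y_{n+1} = (1 + 7/13z)y_n
  Hence R(z) = (1 + 7/13z)/(1 − 6/13z).

Solve |R(x)|<1 on ℝ⁻.
x=-0.56: |R|=0.5550
R=−1: 1+7/13x = −1+6/13x ⇒ -1/13x=2 ⇒ x=2/(-1/13)=-26.0000
Confirm numerically:
  x=-15.846: |R|=0.90605 <1
  x=-10.857: |R|=0.80621 <1
  x=-10.765: |R|=0.80365 <1
  x=-26.526: |R|=1.00306 >1
  x=-26.346: |R|=1.00202 >1
  x=-26.107: |R|=1.00063 >1
Stable set (-26.0000, 0).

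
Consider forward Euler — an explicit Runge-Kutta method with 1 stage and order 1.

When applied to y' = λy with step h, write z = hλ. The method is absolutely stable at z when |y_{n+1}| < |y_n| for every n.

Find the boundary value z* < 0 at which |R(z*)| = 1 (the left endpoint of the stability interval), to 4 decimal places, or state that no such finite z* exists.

z* = -2.0000.

On y'=λy, z=hλ:
  order 1, 1-stage ⇒ R(z)=1+z
  (e.g. R(-1.5)=-0.50000, |R|=0.50000)

Find x<0 with |R(x)|<1.
x=-1.5: |R|=0.5000
|R(-2.31)|=1.3100 |R(-1.9)|=0.9000 |R(-1.36)|=0.3600
Bisect:
  x_lo=-2.3850 |R|=1.3850  x_hi=-0.0991 |R|=0.9009
  mid=-1.24200 |R|=0.24200 →hi
  mid=-1.81348 |R|=0.81348 →hi
  mid=-2.09922 |R|=1.09922 →lo
  mid=-1.95635 |R|=0.95635 →hi
  mid=-2.02778 |R|=1.02778 →lo
  mid=-1.99206 |R|=0.99206 →hi
  mid=-2.00992 |R|=1.00992 →lo
  mid=-2.00099 |R|=1.00099 →lo
  ...
  [-2.00002,-1.99988] ⇒ x*=-2.0000
So |R|<1 on (-2.0000, 0).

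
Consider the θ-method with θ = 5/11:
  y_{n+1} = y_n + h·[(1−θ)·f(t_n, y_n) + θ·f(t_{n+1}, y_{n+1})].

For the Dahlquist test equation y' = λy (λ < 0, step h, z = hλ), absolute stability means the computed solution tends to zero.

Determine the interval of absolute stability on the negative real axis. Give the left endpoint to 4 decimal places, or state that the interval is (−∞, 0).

With y'=λy (z=hλ):
  y_{n+1} = y_n + z·[6/11·y_n + 5/11·y_{n+1}] ⇒ (1 − 5/11z)y_{n+1} = (1 + 6/11z)y_n
  ⇒ R(z) = (1 + 6/11z)/(1 − 5/11z).

Boundary: |R(x)|=1, x<0.
x=-0.46: |R|=0.6195
R=−1: 1+6/11x = −1+5/11x ⇒ -1/11x=2 ⇒ x=2/(-1/11)=-22.0000
Confirm numerically:
  x=-20.643: |R|=0.98812 <1
  x=-13.726: |R|=0.89609 <1
  x=-10.579: |R|=0.82125 <1
  x=-22.579: |R|=1.00467 >1
  x=-22.566: |R|=1.00457 >1
  x=-22.428: |R|=1.00348 >1
Interval (-22.0000, 0).

z∈(-22.0000,0).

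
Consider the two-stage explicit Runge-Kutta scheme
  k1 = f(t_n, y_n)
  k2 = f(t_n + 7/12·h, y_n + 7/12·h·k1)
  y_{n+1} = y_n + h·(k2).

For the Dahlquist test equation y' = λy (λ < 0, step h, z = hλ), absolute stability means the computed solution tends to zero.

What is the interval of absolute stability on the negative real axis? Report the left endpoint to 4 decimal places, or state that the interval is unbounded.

On y'=λy, z=hλ:
  k1=λy_n ⇒ h·k1=z·y_n;  k2=λ(1+7/12z)y_n ⇒ h·k2=z(1+7/12z)y_n
  y_{n+1}/y_n = 1 + z(1+7/12z) = 1 + z + 7/12z²
  ⇒ R(z) = 1 + z + 7/12z².

Need |R(x)|<1, x<0.
x=-1.63: |R|=0.9199
R=1: x+7/12x²=0 ⇒ x=−12/7=-1.7143; min R=1−1/(4·7/12)=0.5714>−1
Confirm numerically:
  x=-1.270: |R|=0.67086 <1
  x=-0.998: |R|=0.58300 <1
  x=-0.738: |R|=0.57971 <1
  x=-2.063: |R|=1.41965 >1
  x=-1.760: |R|=1.04693 >1
So |R|<1 on (-1.7143, 0).

(-1.7143, 0).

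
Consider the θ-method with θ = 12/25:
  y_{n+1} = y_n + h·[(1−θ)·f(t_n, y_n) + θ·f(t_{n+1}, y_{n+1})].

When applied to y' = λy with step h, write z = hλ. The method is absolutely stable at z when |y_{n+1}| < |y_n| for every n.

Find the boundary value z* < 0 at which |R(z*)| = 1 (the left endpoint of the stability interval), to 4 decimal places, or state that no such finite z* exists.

Set f=λy, z=hλ:
  y_{n+1} = y_n + z·[13/25·y_n + 12/25·y_{n+1}] ⇒ (1 − 12/25z)y_{n+1} = (1 + 13/25z)y_n
  ⇒ R(z) = (1 + 13/25z)/(1 − 12/25z).

Boundary: |R(x)|=1, x<0.
x=-1.73: |R|=0.0549
R=−1: 1+13/25x = −1+12/25x ⇒ -1/25x=2 ⇒ x=2/(-1/25)=-50.0000
Confirm numerically:
  x=-34.396: |R|=0.96435 <1
  x=-33.075: |R|=0.95988 <1
  x=-22.444: |R|=0.90638 <1
  x=-50.364: |R|=1.00058 >1
  x=-50.051: |R|=1.00008 >1
  x=-50.022: |R|=1.00004 >1
So |R|<1 on (-50.0000, 0).

z* = -50.0000.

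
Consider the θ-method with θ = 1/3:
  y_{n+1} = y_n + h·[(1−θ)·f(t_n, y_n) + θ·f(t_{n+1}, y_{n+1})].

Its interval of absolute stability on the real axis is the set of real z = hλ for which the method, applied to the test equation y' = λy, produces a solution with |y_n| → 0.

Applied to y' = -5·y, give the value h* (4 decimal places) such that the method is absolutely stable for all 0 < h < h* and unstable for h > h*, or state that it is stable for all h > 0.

(-6.0000,0); λ=-5 ⇒ h* = (6)/5 = 1.2000.

On y'=λy, z=hλ:
  y_{n+1} = y_n + z·[2/3·y_n + 1/3·y_{n+1}] ⇒ (1 − 1/3z)y_{n+1} = (1 + 2/3z)y_n
  R(z) = (1 + 2/3z)/(1 − 1/3z).

Find x<0 with |R(x)|<1.
x=-0.69: |R|=0.4390
R=−1: 1+2/3x = −1+1/3x ⇒ -1/3x=2 ⇒ x=2/(-1/3)=-6.0000
Confirm numerically:
  x=-5.610: |R|=0.95470 <1
  x=-5.356: |R|=0.92293 <1
  x=-4.513: |R|=0.80208 <1
  x=-6.583: |R|=1.06084 >1
  x=-6.363: |R|=1.03877 >1
  x=-6.048: |R|=1.00531 >1
Stable set (-6.0000, 0).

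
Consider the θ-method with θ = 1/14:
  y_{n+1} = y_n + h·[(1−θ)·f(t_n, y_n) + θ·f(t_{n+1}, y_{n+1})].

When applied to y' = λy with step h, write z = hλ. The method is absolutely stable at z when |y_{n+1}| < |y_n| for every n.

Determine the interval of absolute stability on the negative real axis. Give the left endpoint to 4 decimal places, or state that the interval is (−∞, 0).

With y'=λy (z=hλ):
  y_{n+1} = y_n + z·[13/14·y_n + 1/14·y_{n+1}] ⇒ (1 − 1/14z)y_{n+1} = (1 + 13/14z)y_n
  so R(z) = (1 + 13/14z)/(1 − 1/14z).

Need |R(x)|<1, x<0.
x=-1.52: |R|=0.3711
R=−1: 1+13/14x = −1+1/14x ⇒ -6/7x=2 ⇒ x=2/(-6/7)=-2.3333
Confirm numerically:
  x=-2.221: |R|=0.91690 <1
  x=-1.722: |R|=0.53339 <1
  x=-1.035: |R|=0.03625 <1
  x=-0.971: |R|=0.09198 <1
  x=-2.806: |R|=1.33750 >1
  x=-2.529: |R|=1.14205 >1
  x=-2.358: |R|=1.01810 >1
Interval (-2.3333, 0).

(-2.3333, 0).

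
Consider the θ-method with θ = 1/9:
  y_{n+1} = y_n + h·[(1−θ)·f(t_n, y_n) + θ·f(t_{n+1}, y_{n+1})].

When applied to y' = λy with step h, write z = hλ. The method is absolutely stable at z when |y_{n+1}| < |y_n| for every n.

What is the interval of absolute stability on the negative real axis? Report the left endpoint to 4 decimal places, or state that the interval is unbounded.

Set f=λy, z=hλ:
  y_{n+1} = y_n + z·[8/9·y_n + 1/9·y_{n+1}] ⇒ (1 − 1/9z)y_{n+1} = (1 + 8/9z)y_n
  R(z) = (1 + 8/9z)/(1 − 1/9z).

Need |R(x)|<1, x<0.
x=-0.91: |R|=0.1736
R=−1: 1+8/9x = −1+1/9x ⇒ -7/9x=2 ⇒ x=2/(-7/9)=-2.5714
Confirm numerically:
  x=-1.689: |R|=0.42212 <1
  x=-1.387: |R|=0.20179 <1
  x=-1.182: |R|=0.04478 <1
  x=-1.162: |R|=0.02913 <1
  x=-3.106: |R|=1.30910 >1
  x=-2.730: |R|=1.09463 >1
Stable set (-2.5714, 0).

z∈(-2.5714,0).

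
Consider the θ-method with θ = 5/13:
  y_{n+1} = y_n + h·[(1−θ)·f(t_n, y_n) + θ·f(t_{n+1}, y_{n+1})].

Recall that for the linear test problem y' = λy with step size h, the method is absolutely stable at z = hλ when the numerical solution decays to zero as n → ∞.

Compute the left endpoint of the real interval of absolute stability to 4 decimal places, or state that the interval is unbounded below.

With y'=λy (z=hλ):
  y_{n+1} = y_n + z·[8/13·y_n + 5/13·y_{n+1}] ⇒ (1 − 5/13z)y_{n+1} = (1 + 8/13z)y_n
  ⇒ R(z) = (1 + 8/13z)/(1 − 5/13z).

Solve |R(x)|<1 on ℝ⁻.
x=-1.07: |R|=0.2420
R=−1: 1+8/13x = −1+5/13x ⇒ -3/13x=2 ⇒ x=2/(-3/13)=-8.6667
Confirm numerically:
  x=-7.349: |R|=0.92053 <1
  x=-4.692: |R|=0.67296 <1
  x=-4.406: |R|=0.63511 <1
  x=-3.579: |R|=0.50597 <1
  x=-8.838: |R|=1.00899 >1
  x=-8.834: |R|=1.00878 >1
  x=-8.766: |R|=1.00524 >1
Interval (-8.6667, 0).

z* = -8.6667.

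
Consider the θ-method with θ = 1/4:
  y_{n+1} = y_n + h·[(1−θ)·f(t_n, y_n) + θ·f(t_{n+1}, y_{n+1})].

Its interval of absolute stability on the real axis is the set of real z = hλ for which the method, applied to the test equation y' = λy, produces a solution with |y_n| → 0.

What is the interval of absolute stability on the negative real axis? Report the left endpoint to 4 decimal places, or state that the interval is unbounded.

With y'=λy (z=hλ):
  y_{n+1} = y_n + z·[3/4·y_n + 1/4·y_{n+1}] ⇒ (1 − 1/4z)y_{n+1} = (1 + 3/4z)y_n
  ⇒ R(z) = (1 + 3/4z)/(1 − 1/4z).

Find x<0 with |R(x)|<1.
x=-1.38: |R|=0.0260
R=−1: 1+3/4x = −1+1/4x ⇒ -1/2x=2 ⇒ x=2/(-1/2)=-4.0000
Confirm numerically:
  x=-3.317: |R|=0.81331 <1
  x=-2.654: |R|=0.59543 <1
  x=-2.031: |R|=0.34704 <1
  x=-1.704: |R|=0.19495 <1
  x=-4.305: |R|=1.07345 >1
  x=-4.301: |R|=1.07252 >1
  x=-4.089: |R|=1.02201 >1
Stable set (-4.0000, 0).

(-4.0000, 0).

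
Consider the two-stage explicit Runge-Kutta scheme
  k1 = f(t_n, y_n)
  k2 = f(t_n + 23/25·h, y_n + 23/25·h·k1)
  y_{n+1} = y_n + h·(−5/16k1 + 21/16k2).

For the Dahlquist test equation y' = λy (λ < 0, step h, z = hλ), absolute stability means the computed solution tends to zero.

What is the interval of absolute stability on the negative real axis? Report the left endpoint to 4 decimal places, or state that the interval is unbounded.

z∈(-0.8282,0).

Set f=λy, z=hλ:
  k1=λy_n ⇒ h·k1=z·y_n;  k2=λ(1+23/25z)y_n ⇒ h·k2=z(1+23/25z)y_n
  y_{n+1}/y_n = 1 − 5/16z + 21/16z(1+23/25z) = 1 + z + 483/400z²
  Hence R(z) = 1 + z + 483/400z².

Find x<0 with |R(x)|<1.
x=-1.62: |R|=2.5490
R=1: x+483/400x²=0 ⇒ x=−400/483=-0.8282; min R=1−1/(4·483/400)=0.7930>−1
Confirm numerically:
  x=-0.751: |R|=0.93003 <1
  x=-0.692: |R|=0.88623 <1
  x=-0.690: |R|=0.88489 <1
  x=-0.483: |R|=0.79870 <1
  x=-1.382: |R|=1.92423 >1
  x=-1.264: |R|=1.66522 >1
So |R|<1 on (-0.8282, 0).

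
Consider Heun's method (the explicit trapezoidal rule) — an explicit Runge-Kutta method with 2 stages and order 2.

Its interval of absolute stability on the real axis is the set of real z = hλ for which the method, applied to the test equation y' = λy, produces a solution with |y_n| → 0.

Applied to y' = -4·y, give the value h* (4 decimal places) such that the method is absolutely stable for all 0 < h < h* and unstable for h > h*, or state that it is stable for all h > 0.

(-2.0000,0); λ=-4 ⇒ h* = 0.5000.

Test eqn y'=λy, z=hλ:
  order 2, 2-stage ⇒ R(z)=1+z+z^2/2
  (e.g. R(-0.96)=0.50080, |R|=0.50080)

Solve |R(x)|<1 on ℝ⁻.
x=-0.96: |R|=0.5008
|R(-2.3)|=1.3450 |R(-1.6)|=0.6800 |R(-0.88)|=0.5072
Bisect:
  x_lo=-2.6166 |R|=1.8067  x_hi=-0.0936 |R|=0.9108
  mid=-1.35511 |R|=0.56305 →hi
  mid=-1.98585 |R|=0.98595 →hi
  mid=-2.30122 |R|=1.34658 →lo
  mid=-2.14353 |R|=1.15383 →lo
  mid=-2.06469 |R|=1.06678 →lo
  mid=-2.02527 |R|=1.02559 →lo
  mid=-2.00556 |R|=1.00557 →lo
  mid=-1.99570 |R|=0.99571 →hi
  mid=-2.00063 |R|=1.00063 →lo
  ...
  [-2.00001,-1.99986] ⇒ x*=-2.0000
Interval (-2.0000, 0).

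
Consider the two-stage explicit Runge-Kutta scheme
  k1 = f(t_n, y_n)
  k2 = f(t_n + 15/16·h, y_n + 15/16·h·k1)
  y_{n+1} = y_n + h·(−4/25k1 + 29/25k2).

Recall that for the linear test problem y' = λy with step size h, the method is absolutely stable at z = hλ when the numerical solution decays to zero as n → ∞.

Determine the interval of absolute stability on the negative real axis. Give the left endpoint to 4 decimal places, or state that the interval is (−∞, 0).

z∈(-0.9195,0).

Test eqn y'=λy, z=hλ:
  k1=λy_n ⇒ h·k1=z·y_n;  k2=λ(1+15/16z)y_n ⇒ h·k2=z(1+15/16z)y_n
  y_{n+1}/y_n = 1 − 4/25z + 29/25z(1+15/16z) = 1 + z + 87/80z²
  R(z) = 1 + z + 87/80z².

Solve |R(x)|<1 on ℝ⁻.
x=-1.72: |R|=2.4973
R=1: x+87/80x²=0 ⇒ x=−80/87=-0.9195; min R=1−1/(4·87/80)=0.7701>−1
Confirm numerically:
  x=-0.657: |R|=0.81242 <1
  x=-0.637: |R|=0.80427 <1
  x=-0.571: |R|=0.78357 <1
  x=-0.481: |R|=0.77061 <1
  x=-1.148: |R|=1.28522 >1
  x=-0.969: |R|=1.05212 >1
Interval (-0.9195, 0).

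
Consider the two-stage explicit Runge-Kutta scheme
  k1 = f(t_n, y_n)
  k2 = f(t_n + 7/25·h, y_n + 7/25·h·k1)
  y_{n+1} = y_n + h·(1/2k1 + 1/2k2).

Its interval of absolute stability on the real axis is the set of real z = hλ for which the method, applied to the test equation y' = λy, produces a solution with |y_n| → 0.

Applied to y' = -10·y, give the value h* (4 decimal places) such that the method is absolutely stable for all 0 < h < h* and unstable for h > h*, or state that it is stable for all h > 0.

Test eqn y'=λy, z=hλ:
  k1=λy_n ⇒ h·k1=z·y_n;  k2=λ(1+7/25z)y_n ⇒ h·k2=z(1+7/25z)y_n
  y_{n+1}/y_n = 1 + 1/2z + 1/2z(1+7/25z) = 1 + z + 7/50z²
  so R(z) = 1 + z + 7/50z².

Need |R(x)|<1, x<0.
x=-0.79: |R|=0.2974
R=1: x+7/50x²=0 ⇒ x=−50/7=-7.1429; min R=1−1/(4·7/50)=-0.7857>−1
Confirm numerically:
  x=-5.858: |R|=0.05374 <1
  x=-5.319: |R|=0.35815 <1
  x=-4.416: |R|=0.68585 <1
  x=-7.653: |R|=1.54658 >1
  x=-7.476: |R|=1.34868 >1
  x=-7.211: |R|=1.06879 >1
Interval (-7.1429, 0).

(-7.1429,0); λ=-10 ⇒ h* = (50/7)/10 = 0.7143.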